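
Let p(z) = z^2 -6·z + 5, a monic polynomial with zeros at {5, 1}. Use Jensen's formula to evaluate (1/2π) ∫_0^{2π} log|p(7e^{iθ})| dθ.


Zeros: 1, 5; r = 7.
Inside |z| < r: 1, 5. Outside (|z| ≥ r): ∅.
p(0) = 5, so log|p(0)| = log(5) = 1.6094.
Apply Jensen: I(r) = log|p(0)| + Σ_k log(r/|z_k|), summed over zeros inside |z| < r.
  log(r/|z_k|) for z_k = 5: log(7/5) = 0.3365
  log(r/|z_k|) for z_k = 1: log(7/1) = 1.9459
Sum over inside zeros: 2.2824.
I(r) = log|p(0)| + (inside sum) = 1.6094 + 2.2824 = 3.8918.
Closed form (all zeros inside, monic): I(r) = n·log(r) = 2·log(7) = 3.8918. ✓

I(r) ≈ 3.8918.


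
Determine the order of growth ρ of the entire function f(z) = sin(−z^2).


Write sin(w) = (e^{iw} ± e^{−iw})/(2 or 2i), so |sin(w)| ≤ e^{|w|}. With w = −z^2, |w| ≤ 1r^2 + 0 on |z|=r, giving M(r) ≤ e^{1r^2 + 0} and ρ ≤ 2. For the lower bound, choose z on |z|=r with -1z^2 purely imaginary of modulus 1r^2; then |sin(−z^2)| grows like e^{1r^2}/2, so ρ ≥ 2. Hence ρ = 2.
Therefore ρ = 2.

Order ρ = 2.


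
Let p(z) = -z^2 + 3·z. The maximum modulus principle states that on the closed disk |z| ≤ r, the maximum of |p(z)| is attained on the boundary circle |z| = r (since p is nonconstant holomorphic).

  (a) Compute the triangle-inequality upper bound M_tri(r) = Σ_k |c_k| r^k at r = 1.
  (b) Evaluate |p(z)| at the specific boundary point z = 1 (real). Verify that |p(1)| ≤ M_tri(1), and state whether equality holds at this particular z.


Coefficients: c_0 = 0, c_1 = 3, c_2 = -1. Radius r = 1.
Part (a). Triangle bound: M_tri(r) = Σ_k |c_k| r^k
  = |0|·1^0 + |3|·1^1 + |-1|·1^2
  = 0 + 3 + 1 = 4.
This bounds M(r) := max_{|z|=r} |p(z)| from above; equality holds iff all terms c_k z^k can be made to align in phase at a single z on |z|=r.
Part (b). At z = 1 (real, on the circle |z| = r):
  p(1) = (0)·1^0 + (3)·1^1 + (-1)·1^2 = 2.
  |p(1)| = 2.
Check: |p(1)| = 2 ≤ 4 = M_tri(1). ✓ Equality does not hold at z = 1 (the coefficients have mixed signs, so the terms do not all align in phase there).

M_tri(1) = 4; |p(1)| = 2; equality at z=1: no.


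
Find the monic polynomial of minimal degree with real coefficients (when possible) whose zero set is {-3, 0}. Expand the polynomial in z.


The polynomial is p(z) = ∏_{α ∈ S} (z − α), where S = {-3, 0}.
Expanding the product yields: p(z) = z^2 + 3·z.
The resulting polynomial has degree 2 and real coefficients as required.

p(z) = z^2 + 3·z.


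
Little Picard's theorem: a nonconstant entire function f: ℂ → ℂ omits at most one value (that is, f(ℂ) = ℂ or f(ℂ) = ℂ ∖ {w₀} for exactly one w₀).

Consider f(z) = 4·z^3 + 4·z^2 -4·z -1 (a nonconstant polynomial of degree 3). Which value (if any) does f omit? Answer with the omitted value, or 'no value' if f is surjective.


Little Picard bounds the complement of f(ℂ) to at most one point.
For every w ∈ ℂ, the equation p(z) − w = 0 is a nonconstant polynomial in z and hence has at least one root by the fundamental theorem of algebra. So p is surjective onto ℂ, omitting no value.

Omitted value: no value.


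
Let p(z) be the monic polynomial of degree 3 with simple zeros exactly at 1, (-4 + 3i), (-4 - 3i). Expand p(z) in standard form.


The polynomial is p(z) = ∏_{α ∈ S} (z − α), where S = {1, (-4 + 3i), (-4 - 3i)}.
Expanding the product yields: p(z) = z^3 + 7·z^2 + 17·z -25.
Note conjugate pairs combine to real quadratics: (z − (-4+3i))(z − (-4−3i)) = z² + 8z + 25.
The resulting polynomial has degree 3 and real coefficients as required.

p(z) = z^3 + 7·z^2 + 17·z -25.


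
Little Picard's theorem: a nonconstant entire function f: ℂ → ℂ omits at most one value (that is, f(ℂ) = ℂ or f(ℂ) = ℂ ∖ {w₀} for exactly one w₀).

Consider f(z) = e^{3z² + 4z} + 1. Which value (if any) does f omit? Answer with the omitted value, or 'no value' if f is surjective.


Little Picard bounds the complement of f(ℂ) to at most one point.
The exponent g(z) = 3z² + 4z is a nonconstant polynomial, hence surjective onto ℂ. So e^{g(z)} takes every value in {e^w : w ∈ ℂ} = ℂ ∖ {0}. Adding 1 shifts the range to ℂ ∖ {1}. f omits exactly 1.

Omitted value: 1.


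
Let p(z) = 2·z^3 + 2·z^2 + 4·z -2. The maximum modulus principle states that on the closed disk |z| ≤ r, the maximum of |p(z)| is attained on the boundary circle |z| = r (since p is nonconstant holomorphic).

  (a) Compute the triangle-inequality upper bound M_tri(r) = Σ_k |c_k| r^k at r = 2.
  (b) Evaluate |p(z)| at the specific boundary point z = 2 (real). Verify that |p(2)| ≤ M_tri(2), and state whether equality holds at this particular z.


Coefficients: c_0 = -2, c_1 = 4, c_2 = 2, c_3 = 2. Radius r = 2.
Part (a). Triangle bound: M_tri(r) = Σ_k |c_k| r^k
  = |-2|·2^0 + |4|·2^1 + |2|·2^2 + |2|·2^3
  = 2 + 8 + 8 + 16 = 34.
This bounds M(r) := max_{|z|=r} |p(z)| from above; equality holds iff all terms c_k z^k can be made to align in phase at a single z on |z|=r.
Part (b). At z = 2 (real, on the circle |z| = r):
  p(2) = (-2)·2^0 + (4)·2^1 + (2)·2^2 + (2)·2^3 = 30.
  |p(2)| = 30.
Check: |p(2)| = 30 ≤ 34 = M_tri(2). ✓ Equality does not hold at z = 2 (the coefficients have mixed signs, so the terms do not all align in phase there).

M_tri(2) = 34; |p(2)| = 30; equality at z=2: no.


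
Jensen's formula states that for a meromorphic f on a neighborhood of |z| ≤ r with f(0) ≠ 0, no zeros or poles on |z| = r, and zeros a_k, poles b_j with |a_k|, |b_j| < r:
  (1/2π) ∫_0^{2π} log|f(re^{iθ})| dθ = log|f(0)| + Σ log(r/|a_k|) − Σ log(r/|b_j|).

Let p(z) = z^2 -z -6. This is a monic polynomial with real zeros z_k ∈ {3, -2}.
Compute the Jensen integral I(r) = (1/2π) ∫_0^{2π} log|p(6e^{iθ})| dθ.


Zeros: -2, 3; r = 6.
Inside |z| < r: -2, 3. Outside (|z| ≥ r): ∅.
p(0) = -6, so log|p(0)| = log(6) = 1.7918.
Apply Jensen: I(r) = log|p(0)| + Σ_k log(r/|z_k|), summed over zeros inside |z| < r.
  log(r/|z_k|) for z_k = 3: log(6/3) = 0.6931
  log(r/|z_k|) for z_k = -2: log(6/2) = 1.0986
Sum over inside zeros: 1.7918.
I(r) = log|p(0)| + (inside sum) = 1.7918 + 1.7918 = 3.5835.
Closed form (all zeros inside, monic): I(r) = n·log(r) = 2·log(6) = 3.5835. ✓

I(r) ≈ 3.5835.


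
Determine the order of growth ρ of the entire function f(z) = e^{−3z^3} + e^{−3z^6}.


Each summand is entire of order 3 and 6 respectively (as in the single-exponential case). The order of a sum is at most the max of the orders, so ρ ≤ 6. For the lower bound: on |z|=r choose arg z so that -3z^6 is real positive; then |e^{-3z^6}| = e^{3r^6} while |e^{-3z^3}| ≤ e^{3r^3} = o(e^{3r^6}). So |f| ≥ e^{3r^6}(1 − o(1)) and ρ ≥ 6. Hence ρ = max(3, 6) = 6.
Therefore ρ = 6.

Order ρ = 6.


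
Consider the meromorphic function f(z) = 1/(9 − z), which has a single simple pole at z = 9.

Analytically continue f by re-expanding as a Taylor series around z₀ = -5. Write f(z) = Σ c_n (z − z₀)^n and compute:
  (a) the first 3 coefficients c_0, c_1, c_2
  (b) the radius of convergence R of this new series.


Let w = z − z₀, so z = z₀ + w.
Then 9 − z = 9 − (z₀ + w) = (9 − z₀) − w = 14 − w.
f(z) = 1/(14 − w) = (1/(14)) · 1/(1 − w/(14)) = Σ_{n≥0} w^n / (14)^(n+1).
So c_n = 1/(14)^(n+1):
  c_0 = 1/(14)^1 = 1/14.
  c_1 = 1/(14)^2 = 1/196.
  c_2 = 1/(14)^3 = 1/2744.
The series is valid for |w/d| < 1, i.e. |z − z₀| < |d|.
Radius of convergence: R = |9 − z₀| = |14| = 14 (distance from z₀ to the singularity z = 9).

c_0 = 1/14, c_1 = 1/196, c_2 = 1/2744; R = 14.


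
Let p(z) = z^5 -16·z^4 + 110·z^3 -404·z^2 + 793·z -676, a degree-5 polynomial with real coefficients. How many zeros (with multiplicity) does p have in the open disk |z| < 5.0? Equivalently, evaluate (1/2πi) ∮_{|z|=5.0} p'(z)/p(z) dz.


The zeros of p are: 4, (3 + 2i), (3 - 2i), (3 + 2i), (3 - 2i).
Their magnitudes are: 4, 3.606, 3.606, 3.606, 3.606.
Zeros with |z| < R = 5.0: 4, (3 + 2i), (3 - 2i), (3 + 2i), (3 - 2i).
Count = 5.
By the argument principle, (1/2πi) ∮_{|z|=R} p'(z)/p(z) dz equals exactly this count.

Number of zeros inside |z| < 5.0: 5.


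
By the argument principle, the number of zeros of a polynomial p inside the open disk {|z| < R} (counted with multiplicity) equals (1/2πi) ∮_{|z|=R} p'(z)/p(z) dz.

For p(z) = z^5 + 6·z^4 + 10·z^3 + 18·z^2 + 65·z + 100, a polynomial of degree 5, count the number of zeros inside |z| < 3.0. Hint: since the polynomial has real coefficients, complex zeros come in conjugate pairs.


The zeros of p are: -4, (-2 + 1i), (-2 - 1i), (1 + 2i), (1 - 2i).
Their magnitudes are: 4, 2.236, 2.236, 2.236, 2.236.
Zeros with |z| < R = 3.0: (-2 + 1i), (-2 - 1i), (1 + 2i), (1 - 2i).
Count = 4.
By the argument principle, (1/2πi) ∮_{|z|=R} p'(z)/p(z) dz equals exactly this count.

Number of zeros inside |z| < 3.0: 4.


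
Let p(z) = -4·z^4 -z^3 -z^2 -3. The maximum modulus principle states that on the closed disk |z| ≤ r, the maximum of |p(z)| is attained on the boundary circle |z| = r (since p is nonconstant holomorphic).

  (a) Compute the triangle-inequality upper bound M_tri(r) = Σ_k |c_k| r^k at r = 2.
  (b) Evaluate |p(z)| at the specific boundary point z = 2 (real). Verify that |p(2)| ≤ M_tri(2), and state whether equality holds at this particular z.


Coefficients: c_0 = -3, c_1 = 0, c_2 = -1, c_3 = -1, c_4 = -4. Radius r = 2.
Part (a). Triangle bound: M_tri(r) = Σ_k |c_k| r^k
  = |-3|·2^0 + |0|·2^1 + |-1|·2^2 + |-1|·2^3 + |-4|·2^4
  = 3 + 0 + 4 + 8 + 64 = 79.
This bounds M(r) := max_{|z|=r} |p(z)| from above; equality holds iff all terms c_k z^k can be made to align in phase at a single z on |z|=r.
Part (b). At z = 2 (real, on the circle |z| = r):
  p(2) = (-3)·2^0 + (0)·2^1 + (-1)·2^2 + (-1)·2^3 + (-4)·2^4 = -79.
  |p(2)| = 79.
Since all nonzero coefficients share the same sign, |p(2)| = 79 = M_tri(2); the triangle bound is attained at z = 2, so in fact M(r) = 79.

M_tri(2) = 79; |p(2)| = 79; equality at z=2: yes.


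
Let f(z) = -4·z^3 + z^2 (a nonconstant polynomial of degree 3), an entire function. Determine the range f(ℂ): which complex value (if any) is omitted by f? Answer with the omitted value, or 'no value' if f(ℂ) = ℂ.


Little Picard bounds the complement of f(ℂ) to at most one point.
For every w ∈ ℂ, the equation p(z) − w = 0 is a nonconstant polynomial in z and hence has at least one root by the fundamental theorem of algebra. So p is surjective onto ℂ, omitting no value.

Omitted value: no value.


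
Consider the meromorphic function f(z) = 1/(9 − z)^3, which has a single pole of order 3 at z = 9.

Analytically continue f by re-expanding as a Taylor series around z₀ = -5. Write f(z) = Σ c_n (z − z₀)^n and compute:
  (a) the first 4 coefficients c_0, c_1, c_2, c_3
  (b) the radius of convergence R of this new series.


Let w = z − z₀, so z = z₀ + w.
Then 9 − z = 9 − (z₀ + w) = (9 − z₀) − w = 14 − w.
f(z) = 1/(14 − w)^3 = (1/(14)^3) · (1 − w/(14))^{−3}.
By the binomial series (1−u)^{−3} = Σ_{n≥0} C(n+2, 2) u^n for |u|<1, with u = w/(14):
  c_n = C(n+2, 2) / (14)^(n+3).
  c_0 = 1/(14)^3 = 1/2744.
  c_1 = 3/(14)^4 = 3/38416.
  c_2 = 6/(14)^5 = 3/268912.
  c_3 = 10/(14)^6 = 5/3764768.
The series is valid for |w/d| < 1, i.e. |z − z₀| < |d|.
Radius of convergence: R = |9 − z₀| = |14| = 14 (distance from z₀ to the singularity z = 9).

c_0 = 1/2744, c_1 = 3/38416, c_2 = 3/268912, c_3 = 5/3764768; R = 14.


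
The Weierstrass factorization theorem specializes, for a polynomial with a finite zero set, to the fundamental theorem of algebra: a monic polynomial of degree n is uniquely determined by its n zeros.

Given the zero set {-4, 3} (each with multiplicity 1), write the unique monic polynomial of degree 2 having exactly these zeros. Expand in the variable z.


The polynomial is p(z) = ∏_{α ∈ S} (z − α), where S = {-4, 3}.
Expanding the product yields: p(z) = z^2 + z -12.
The resulting polynomial has degree 2 and real coefficients as required.

p(z) = z^2 + z -12.


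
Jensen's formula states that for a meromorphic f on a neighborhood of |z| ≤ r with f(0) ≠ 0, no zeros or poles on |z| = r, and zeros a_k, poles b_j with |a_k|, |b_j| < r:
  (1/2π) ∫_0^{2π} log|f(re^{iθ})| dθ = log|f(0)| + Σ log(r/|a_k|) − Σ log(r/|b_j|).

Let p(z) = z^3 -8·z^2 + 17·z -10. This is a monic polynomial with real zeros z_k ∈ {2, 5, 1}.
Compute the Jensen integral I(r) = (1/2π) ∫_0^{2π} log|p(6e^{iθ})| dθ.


Zeros: 1, 2, 5; r = 6.
Inside |z| < r: 1, 2, 5. Outside (|z| ≥ r): ∅.
p(0) = -10, so log|p(0)| = log(10) = 2.3026.
Apply Jensen: I(r) = log|p(0)| + Σ_k log(r/|z_k|), summed over zeros inside |z| < r.
  log(r/|z_k|) for z_k = 2: log(6/2) = 1.0986
  log(r/|z_k|) for z_k = 5: log(6/5) = 0.1823
  log(r/|z_k|) for z_k = 1: log(6/1) = 1.7918
Sum over inside zeros: 3.0727.
I(r) = log|p(0)| + (inside sum) = 2.3026 + 3.0727 = 5.3753.
Closed form (all zeros inside, monic): I(r) = n·log(r) = 3·log(6) = 5.3753. ✓

I(r) ≈ 5.3753.


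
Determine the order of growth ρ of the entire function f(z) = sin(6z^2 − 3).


Write sin(w) = (e^{iw} ± e^{−iw})/(2 or 2i), so |sin(w)| ≤ e^{|w|}. With w = 6z^2 − 3, |w| ≤ 6r^2 + 3 on |z|=r, giving M(r) ≤ e^{6r^2 + 3} and ρ ≤ 2. For the lower bound, choose z on |z|=r with 6z^2 purely imaginary of modulus 6r^2; then |sin(6z^2 − 3)| grows like e^{6r^2}/2, so ρ ≥ 2. Hence ρ = 2.
Therefore ρ = 2.

Order ρ = 2.


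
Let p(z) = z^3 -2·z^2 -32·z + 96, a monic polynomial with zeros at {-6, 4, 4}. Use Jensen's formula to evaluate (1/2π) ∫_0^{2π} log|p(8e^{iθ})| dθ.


Zeros: -6, 4, 4; r = 8.
Inside |z| < r: -6, 4, 4. Outside (|z| ≥ r): ∅.
p(0) = 96, so log|p(0)| = log(96) = 4.5643.
Apply Jensen: I(r) = log|p(0)| + Σ_k log(r/|z_k|), summed over zeros inside |z| < r.
  log(r/|z_k|) for z_k = -6: log(8/6) = 0.2877
  log(r/|z_k|) for z_k = 4: log(8/4) = 0.6931
  log(r/|z_k|) for z_k = 4: log(8/4) = 0.6931
Sum over inside zeros: 1.6740.
I(r) = log|p(0)| + (inside sum) = 4.5643 + 1.6740 = 6.2383.
Closed form (all zeros inside, monic): I(r) = n·log(r) = 3·log(8) = 6.2383. ✓

I(r) ≈ 6.2383.


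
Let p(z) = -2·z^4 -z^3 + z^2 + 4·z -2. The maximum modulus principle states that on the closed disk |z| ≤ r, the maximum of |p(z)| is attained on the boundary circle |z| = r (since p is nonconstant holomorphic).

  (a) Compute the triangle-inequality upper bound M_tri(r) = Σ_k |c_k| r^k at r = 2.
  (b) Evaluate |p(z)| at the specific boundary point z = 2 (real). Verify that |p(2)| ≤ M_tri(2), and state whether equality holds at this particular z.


Coefficients: c_0 = -2, c_1 = 4, c_2 = 1, c_3 = -1, c_4 = -2. Radius r = 2.
Part (a). Triangle bound: M_tri(r) = Σ_k |c_k| r^k
  = |-2|·2^0 + |4|·2^1 + |1|·2^2 + |-1|·2^3 + |-2|·2^4
  = 2 + 8 + 4 + 8 + 32 = 54.
This bounds M(r) := max_{|z|=r} |p(z)| from above; equality holds iff all terms c_k z^k can be made to align in phase at a single z on |z|=r.
Part (b). At z = 2 (real, on the circle |z| = r):
  p(2) = (-2)·2^0 + (4)·2^1 + (1)·2^2 + (-1)·2^3 + (-2)·2^4 = -30.
  |p(2)| = 30.
Check: |p(2)| = 30 ≤ 54 = M_tri(2). ✓ Equality does not hold at z = 2 (the coefficients have mixed signs, so the terms do not all align in phase there).

M_tri(2) = 54; |p(2)| = 30; equality at z=2: no.


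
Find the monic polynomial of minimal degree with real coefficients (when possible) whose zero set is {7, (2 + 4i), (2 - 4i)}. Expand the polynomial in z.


The polynomial is p(z) = ∏_{α ∈ S} (z − α), where S = {7, (2 + 4i), (2 - 4i)}.
Expanding the product yields: p(z) = z^3 -11·z^2 + 48·z -140.
Note conjugate pairs combine to real quadratics: (z − (2+4i))(z − (2−4i)) = z² − 4z + 20.
The resulting polynomial has degree 3 and real coefficients as required.

p(z) = z^3 -11·z^2 + 48·z -140.


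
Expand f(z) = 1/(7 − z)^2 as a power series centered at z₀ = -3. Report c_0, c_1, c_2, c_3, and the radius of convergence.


Let w = z − z₀, so z = z₀ + w.
Then 7 − z = 7 − (z₀ + w) = (7 − z₀) − w = 10 − w.
f(z) = 1/(10 − w)^2 = (1/(10)^2) · (1 − w/(10))^{−2}.
By the binomial series (1−u)^{−2} = Σ_{n≥0} C(n+1, 1) u^n for |u|<1, with u = w/(10):
  c_n = C(n+1, 1) / (10)^(n+2).
  c_0 = 1/(10)^2 = 1/100.
  c_1 = 2/(10)^3 = 1/500.
  c_2 = 3/(10)^4 = 3/10000.
  c_3 = 4/(10)^5 = 1/25000.
The series is valid for |w/d| < 1, i.e. |z − z₀| < |d|.
Radius of convergence: R = |7 − z₀| = |10| = 10 (distance from z₀ to the singularity z = 7).

c_0 = 1/100, c_1 = 1/500, c_2 = 3/10000, c_3 = 1/25000; R = 10.


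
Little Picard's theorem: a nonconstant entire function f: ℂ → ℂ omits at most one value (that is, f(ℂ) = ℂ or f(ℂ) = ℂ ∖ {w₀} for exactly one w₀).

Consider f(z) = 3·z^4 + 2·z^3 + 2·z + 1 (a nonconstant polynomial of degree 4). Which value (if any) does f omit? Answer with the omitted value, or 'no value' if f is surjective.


Little Picard bounds the complement of f(ℂ) to at most one point.
For every w ∈ ℂ, the equation p(z) − w = 0 is a nonconstant polynomial in z and hence has at least one root by the fundamental theorem of algebra. So p is surjective onto ℂ, omitting no value.

Omitted value: no value.


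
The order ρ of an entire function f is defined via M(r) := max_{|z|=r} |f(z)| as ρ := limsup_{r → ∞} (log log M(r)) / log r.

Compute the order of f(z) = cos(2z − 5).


cos(w) is a linear combination of e^{iw} and e^{−iw} (or e^w, e^{−w} in the hyperbolic case), so |cos(w)| ≤ e^{|w|}. With w = 2z − 5, |w| ≤ 2|z| + 5 = 2r + 5 on |z| = r, giving M(r) ≤ e^{2r + 5}, so ρ ≤ 1. On a suitable ray (z = it for sin/cos; z = t for sinh/cosh, t real → ∞), |cos(2z − 5)| grows like e^{2|t|}/2, so ρ ≥ 1. Hence ρ = 1.
Therefore ρ = 1.

Order ρ = 1.


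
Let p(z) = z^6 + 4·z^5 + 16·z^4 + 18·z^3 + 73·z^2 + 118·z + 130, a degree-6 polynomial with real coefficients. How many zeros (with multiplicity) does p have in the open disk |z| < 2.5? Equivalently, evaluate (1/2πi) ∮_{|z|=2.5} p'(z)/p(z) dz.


The zeros of p are: (-2 + 3i), (-2 - 3i), (-1 + 1i), (-1 - 1i), (1 + 2i), (1 - 2i).
Their magnitudes are: 3.606, 3.606, 1.414, 1.414, 2.236, 2.236.
Zeros with |z| < R = 2.5: (-1 + 1i), (-1 - 1i), (1 + 2i), (1 - 2i).
Count = 4.
By the argument principle, (1/2πi) ∮_{|z|=R} p'(z)/p(z) dz equals exactly this count.

Number of zeros inside |z| < 2.5: 4.


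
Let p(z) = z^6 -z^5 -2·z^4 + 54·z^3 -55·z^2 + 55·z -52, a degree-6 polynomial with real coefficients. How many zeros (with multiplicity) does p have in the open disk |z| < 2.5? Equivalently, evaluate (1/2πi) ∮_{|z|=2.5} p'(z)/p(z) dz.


The zeros of p are: 1, (0 + 1i), (0 - 1i), (2 + 3i), (2 - 3i), -4.
Their magnitudes are: 1, 1, 1, 3.606, 3.606, 4.
Zeros with |z| < R = 2.5: 1, (0 + 1i), (0 - 1i).
Count = 3.
By the argument principle, (1/2πi) ∮_{|z|=R} p'(z)/p(z) dz equals exactly this count.

Number of zeros inside |z| < 2.5: 3.


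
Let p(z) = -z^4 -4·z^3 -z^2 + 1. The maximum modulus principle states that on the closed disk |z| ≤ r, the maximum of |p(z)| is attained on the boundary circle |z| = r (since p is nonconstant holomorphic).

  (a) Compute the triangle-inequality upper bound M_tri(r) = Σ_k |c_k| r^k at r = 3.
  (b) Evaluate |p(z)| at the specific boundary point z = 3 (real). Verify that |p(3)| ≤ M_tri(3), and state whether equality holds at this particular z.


Coefficients: c_0 = 1, c_1 = 0, c_2 = -1, c_3 = -4, c_4 = -1. Radius r = 3.
Part (a). Triangle bound: M_tri(r) = Σ_k |c_k| r^k
  = |1|·3^0 + |0|·3^1 + |-1|·3^2 + |-4|·3^3 + |-1|·3^4
  = 1 + 0 + 9 + 108 + 81 = 199.
This bounds M(r) := max_{|z|=r} |p(z)| from above; equality holds iff all terms c_k z^k can be made to align in phase at a single z on |z|=r.
Part (b). At z = 3 (real, on the circle |z| = r):
  p(3) = (1)·3^0 + (0)·3^1 + (-1)·3^2 + (-4)·3^3 + (-1)·3^4 = -197.
  |p(3)| = 197.
Check: |p(3)| = 197 ≤ 199 = M_tri(3). ✓ Equality does not hold at z = 3 (the coefficients have mixed signs, so the terms do not all align in phase there).

M_tri(3) = 199; |p(3)| = 197; equality at z=3: no.


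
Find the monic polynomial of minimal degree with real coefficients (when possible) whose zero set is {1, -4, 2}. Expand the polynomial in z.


The polynomial is p(z) = ∏_{α ∈ S} (z − α), where S = {1, -4, 2}.
Expanding the product yields: p(z) = z^3 + z^2 -10·z + 8.
The resulting polynomial has degree 3 and real coefficients as required.

p(z) = z^3 + z^2 -10·z + 8.


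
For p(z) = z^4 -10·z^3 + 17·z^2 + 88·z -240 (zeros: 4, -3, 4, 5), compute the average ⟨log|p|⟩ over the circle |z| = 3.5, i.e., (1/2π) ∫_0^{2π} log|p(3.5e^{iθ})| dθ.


Zeros: -3, 4, 4, 5; r = 3.5.
Inside |z| < r: -3. Outside (|z| ≥ r): 4, 4, 5.
p(0) = -240, so log|p(0)| = log(240) = 5.4806.
Apply Jensen: I(r) = log|p(0)| + Σ_k log(r/|z_k|), summed over zeros inside |z| < r.
  log(r/|z_k|) for z_k = -3: log(3.5/3) = 0.1542
  Outside zeros (4, 4, 5) contribute nothing to the Jensen sum.
Sum over inside zeros: 0.1542.
I(r) = log|p(0)| + (inside sum) = 5.4806 + 0.1542 = 5.6348.
Note: since some zeros are outside |z| ≤ r, the simplified n·log(r) form does NOT apply — only the inside zeros contribute.

I(r) ≈ 5.6348.


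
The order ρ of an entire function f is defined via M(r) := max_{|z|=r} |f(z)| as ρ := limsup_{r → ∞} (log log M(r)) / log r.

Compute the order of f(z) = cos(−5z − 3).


cos(w) is a linear combination of e^{iw} and e^{−iw} (or e^w, e^{−w} in the hyperbolic case), so |cos(w)| ≤ e^{|w|}. With w = −5z − 3, |w| ≤ 5|z| + 3 = 5r + 3 on |z| = r, giving M(r) ≤ e^{5r + 3}, so ρ ≤ 1. On a suitable ray (z = it for sin/cos; z = t for sinh/cosh, t real → ∞), |cos(−5z − 3)| grows like e^{5|t|}/2, so ρ ≥ 1. Hence ρ = 1.
Therefore ρ = 1.

Order ρ = 1.


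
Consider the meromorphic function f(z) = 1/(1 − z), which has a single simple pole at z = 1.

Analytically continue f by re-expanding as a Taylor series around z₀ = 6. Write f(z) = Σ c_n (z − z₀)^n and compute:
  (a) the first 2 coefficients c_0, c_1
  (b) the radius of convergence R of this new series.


Let w = z − z₀, so z = z₀ + w.
Then 1 − z = 1 − (z₀ + w) = (1 − z₀) − w = -5 − w.
f(z) = 1/(-5 − w) = (1/(-5)) · 1/(1 − w/(-5)) = Σ_{n≥0} w^n / (-5)^(n+1).
So c_n = 1/(-5)^(n+1):
  c_0 = 1/(-5)^1 = -1/5.
  c_1 = 1/(-5)^2 = 1/25.
The series is valid for |w/d| < 1, i.e. |z − z₀| < |d|.
Radius of convergence: R = |1 − z₀| = |-5| = 5 (distance from z₀ to the singularity z = 1).

c_0 = -1/5, c_1 = 1/25; R = 5.


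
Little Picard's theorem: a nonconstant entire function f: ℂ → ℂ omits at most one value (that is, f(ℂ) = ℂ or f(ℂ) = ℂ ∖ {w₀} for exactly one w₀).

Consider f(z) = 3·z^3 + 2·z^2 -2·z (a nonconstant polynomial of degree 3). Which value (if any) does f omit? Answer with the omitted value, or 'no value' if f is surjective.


Little Picard bounds the complement of f(ℂ) to at most one point.
For every w ∈ ℂ, the equation p(z) − w = 0 is a nonconstant polynomial in z and hence has at least one root by the fundamental theorem of algebra. So p is surjective onto ℂ, omitting no value.

Omitted value: no value.


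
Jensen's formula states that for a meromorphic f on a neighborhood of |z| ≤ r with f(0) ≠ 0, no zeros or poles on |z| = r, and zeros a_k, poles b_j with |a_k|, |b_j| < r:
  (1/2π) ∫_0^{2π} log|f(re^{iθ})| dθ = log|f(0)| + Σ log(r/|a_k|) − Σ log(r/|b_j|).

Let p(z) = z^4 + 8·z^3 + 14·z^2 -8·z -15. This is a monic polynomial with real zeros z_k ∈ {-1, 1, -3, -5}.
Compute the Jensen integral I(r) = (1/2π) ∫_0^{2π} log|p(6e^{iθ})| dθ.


Zeros: -5, -3, -1, 1; r = 6.
Inside |z| < r: -5, -3, -1, 1. Outside (|z| ≥ r): ∅.
p(0) = -15, so log|p(0)| = log(15) = 2.7081.
Apply Jensen: I(r) = log|p(0)| + Σ_k log(r/|z_k|), summed over zeros inside |z| < r.
  log(r/|z_k|) for z_k = -1: log(6/1) = 1.7918
  log(r/|z_k|) for z_k = 1: log(6/1) = 1.7918
  log(r/|z_k|) for z_k = -3: log(6/3) = 0.6931
  log(r/|z_k|) for z_k = -5: log(6/5) = 0.1823
Sum over inside zeros: 4.4590.
I(r) = log|p(0)| + (inside sum) = 2.7081 + 4.4590 = 7.1670.
Closed form (all zeros inside, monic): I(r) = n·log(r) = 4·log(6) = 7.1670. ✓

I(r) ≈ 7.1670.


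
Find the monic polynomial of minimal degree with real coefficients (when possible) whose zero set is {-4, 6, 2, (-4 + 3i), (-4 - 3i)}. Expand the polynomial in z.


The polynomial is p(z) = ∏_{α ∈ S} (z − α), where S = {-4, 6, 2, (-4 + 3i), (-4 - 3i)}.
Expanding the product yields: p(z) = z^5 + 4·z^4 -27·z^3 -212·z^2 -116·z + 1200.
Note conjugate pairs combine to real quadratics: (z − (-4+3i))(z − (-4−3i)) = z² + 8z + 25.
The resulting polynomial has degree 5 and real coefficients as required.

p(z) = z^5 + 4·z^4 -27·z^3 -212·z^2 -116·z + 1200.


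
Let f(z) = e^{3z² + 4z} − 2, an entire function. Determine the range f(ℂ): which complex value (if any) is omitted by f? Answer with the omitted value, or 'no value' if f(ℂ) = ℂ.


Little Picard bounds the complement of f(ℂ) to at most one point.
The exponent g(z) = 3z² + 4z is a nonconstant polynomial, hence surjective onto ℂ. So e^{g(z)} takes every value in {e^w : w ∈ ℂ} = ℂ ∖ {0}. Adding -2 shifts the range to ℂ ∖ {-2}. f omits exactly -2.

Omitted value: -2.


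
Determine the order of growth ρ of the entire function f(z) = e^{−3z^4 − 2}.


|e^{−3z^4 − 2}| = e^{Re(-3·z^4) + -2} ≤ e^{3|z|^4 + -2} = e^{3r^4 + -2} on |z| = r, so ρ ≤ 4. Choosing z on |z|=r so that -3·z^4 is real positive (always possible by picking arg z appropriately) gives |f(z)| = e^{3r^4 + -2}, matching the bound. The additive constant -2 does not affect log log M(r) ~ 4·log r. Hence ρ = 4.
Therefore ρ = 4.

Order ρ = 4.


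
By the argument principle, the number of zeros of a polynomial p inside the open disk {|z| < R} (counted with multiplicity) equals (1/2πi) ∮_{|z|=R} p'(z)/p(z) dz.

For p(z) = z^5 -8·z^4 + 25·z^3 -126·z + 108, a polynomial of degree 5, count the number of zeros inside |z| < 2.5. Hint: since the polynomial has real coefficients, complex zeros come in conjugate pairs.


The zeros of p are: 3, (3 + 3i), (3 - 3i), 1, -2.
Their magnitudes are: 3, 4.243, 4.243, 1, 2.
Zeros with |z| < R = 2.5: 1, -2.
Count = 2.
By the argument principle, (1/2πi) ∮_{|z|=R} p'(z)/p(z) dz equals exactly this count.

Number of zeros inside |z| < 2.5: 2.


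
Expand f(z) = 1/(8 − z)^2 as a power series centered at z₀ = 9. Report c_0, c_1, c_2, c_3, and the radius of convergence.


Let w = z − z₀, so z = z₀ + w.
Then 8 − z = 8 − (z₀ + w) = (8 − z₀) − w = -1 − w.
f(z) = 1/(-1 − w)^2 = (1/(-1)^2) · (1 − w/(-1))^{−2}.
By the binomial series (1−u)^{−2} = Σ_{n≥0} C(n+1, 1) u^n for |u|<1, with u = w/(-1):
  c_n = C(n+1, 1) / (-1)^(n+2).
  c_0 = 1/(-1)^2 = 1.
  c_1 = 2/(-1)^3 = -2.
  c_2 = 3/(-1)^4 = 3.
  c_3 = 4/(-1)^5 = -4.
The series is valid for |w/d| < 1, i.e. |z − z₀| < |d|.
Radius of convergence: R = |8 − z₀| = |-1| = 1 (distance from z₀ to the singularity z = 8).

c_0 = 1, c_1 = -2, c_2 = 3, c_3 = -4; R = 1.


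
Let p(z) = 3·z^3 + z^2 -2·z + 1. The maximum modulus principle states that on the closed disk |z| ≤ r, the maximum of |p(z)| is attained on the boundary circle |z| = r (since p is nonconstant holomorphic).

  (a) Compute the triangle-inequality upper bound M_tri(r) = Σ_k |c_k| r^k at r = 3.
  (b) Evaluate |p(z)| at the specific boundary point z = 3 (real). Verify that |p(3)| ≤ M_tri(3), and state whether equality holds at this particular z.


Coefficients: c_0 = 1, c_1 = -2, c_2 = 1, c_3 = 3. Radius r = 3.
Part (a). Triangle bound: M_tri(r) = Σ_k |c_k| r^k
  = |1|·3^0 + |-2|·3^1 + |1|·3^2 + |3|·3^3
  = 1 + 6 + 9 + 81 = 97.
This bounds M(r) := max_{|z|=r} |p(z)| from above; equality holds iff all terms c_k z^k can be made to align in phase at a single z on |z|=r.
Part (b). At z = 3 (real, on the circle |z| = r):
  p(3) = (1)·3^0 + (-2)·3^1 + (1)·3^2 + (3)·3^3 = 85.
  |p(3)| = 85.
Check: |p(3)| = 85 ≤ 97 = M_tri(3). ✓ Equality does not hold at z = 3 (the coefficients have mixed signs, so the terms do not all align in phase there).

M_tri(3) = 97; |p(3)| = 85; equality at z=3: no.


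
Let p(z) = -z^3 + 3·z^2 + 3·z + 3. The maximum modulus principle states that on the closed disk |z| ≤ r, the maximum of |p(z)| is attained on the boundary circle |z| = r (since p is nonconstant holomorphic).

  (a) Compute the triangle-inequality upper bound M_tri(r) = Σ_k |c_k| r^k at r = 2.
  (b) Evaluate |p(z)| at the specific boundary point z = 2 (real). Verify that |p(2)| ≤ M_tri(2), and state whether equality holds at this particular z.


Coefficients: c_0 = 3, c_1 = 3, c_2 = 3, c_3 = -1. Radius r = 2.
Part (a). Triangle bound: M_tri(r) = Σ_k |c_k| r^k
  = |3|·2^0 + |3|·2^1 + |3|·2^2 + |-1|·2^3
  = 3 + 6 + 12 + 8 = 29.
This bounds M(r) := max_{|z|=r} |p(z)| from above; equality holds iff all terms c_k z^k can be made to align in phase at a single z on |z|=r.
Part (b). At z = 2 (real, on the circle |z| = r):
  p(2) = (3)·2^0 + (3)·2^1 + (3)·2^2 + (-1)·2^3 = 13.
  |p(2)| = 13.
Check: |p(2)| = 13 ≤ 29 = M_tri(2). ✓ Equality does not hold at z = 2 (the coefficients have mixed signs, so the terms do not all align in phase there).

M_tri(2) = 29; |p(2)| = 13; equality at z=2: no.


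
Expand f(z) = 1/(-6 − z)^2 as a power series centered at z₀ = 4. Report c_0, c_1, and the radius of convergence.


Let w = z − z₀, so z = z₀ + w.
Then -6 − z = -6 − (z₀ + w) = (-6 − z₀) − w = -10 − w.
f(z) = 1/(-10 − w)^2 = (1/(-10)^2) · (1 − w/(-10))^{−2}.
By the binomial series (1−u)^{−2} = Σ_{n≥0} C(n+1, 1) u^n for |u|<1, with u = w/(-10):
  c_n = C(n+1, 1) / (-10)^(n+2).
  c_0 = 1/(-10)^2 = 1/100.
  c_1 = 2/(-10)^3 = -1/500.
The series is valid for |w/d| < 1, i.e. |z − z₀| < |d|.
Radius of convergence: R = |-6 − z₀| = |-10| = 10 (distance from z₀ to the singularity z = -6).

c_0 = 1/100, c_1 = -1/500; R = 10.


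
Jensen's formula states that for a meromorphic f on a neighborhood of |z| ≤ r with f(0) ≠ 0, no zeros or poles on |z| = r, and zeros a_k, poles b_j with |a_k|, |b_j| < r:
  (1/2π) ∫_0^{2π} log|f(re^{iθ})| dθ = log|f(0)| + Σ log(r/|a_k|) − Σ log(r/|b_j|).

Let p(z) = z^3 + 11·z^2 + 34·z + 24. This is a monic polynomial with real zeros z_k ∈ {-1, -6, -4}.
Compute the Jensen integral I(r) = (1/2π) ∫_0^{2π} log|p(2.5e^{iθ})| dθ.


Zeros: -6, -4, -1; r = 2.5.
Inside |z| < r: -1. Outside (|z| ≥ r): -6, -4.
p(0) = 24, so log|p(0)| = log(24) = 3.1781.
Apply Jensen: I(r) = log|p(0)| + Σ_k log(r/|z_k|), summed over zeros inside |z| < r.
  log(r/|z_k|) for z_k = -1: log(2.5/1) = 0.9163
  Outside zeros (-6, -4) contribute nothing to the Jensen sum.
Sum over inside zeros: 0.9163.
I(r) = log|p(0)| + (inside sum) = 3.1781 + 0.9163 = 4.0943.
Note: since some zeros are outside |z| ≤ r, the simplified n·log(r) form does NOT apply — only the inside zeros contribute.

I(r) ≈ 4.0943.


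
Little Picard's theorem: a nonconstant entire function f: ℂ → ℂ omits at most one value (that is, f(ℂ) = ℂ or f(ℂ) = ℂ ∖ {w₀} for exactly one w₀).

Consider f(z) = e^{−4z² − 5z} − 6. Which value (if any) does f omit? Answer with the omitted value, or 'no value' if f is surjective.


Little Picard bounds the complement of f(ℂ) to at most one point.
The exponent g(z) = −4z² − 5z is a nonconstant polynomial, hence surjective onto ℂ. So e^{g(z)} takes every value in {e^w : w ∈ ℂ} = ℂ ∖ {0}. Adding -6 shifts the range to ℂ ∖ {-6}. f omits exactly -6.

Omitted value: -6.


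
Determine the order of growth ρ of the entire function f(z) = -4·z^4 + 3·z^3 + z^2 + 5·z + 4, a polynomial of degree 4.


|f(z)| ≤ Σ|c_k|·r^k = O(r^4) as r → ∞. Polynomial growth is O(e^{r^ε}) for every ε > 0 (since r^4/e^{r^ε} → 0), so ρ ≤ ε for all ε > 0, i.e. ρ = 0. Every nonconstant polynomial has order 0.
Therefore ρ = 0.

Order ρ = 0.


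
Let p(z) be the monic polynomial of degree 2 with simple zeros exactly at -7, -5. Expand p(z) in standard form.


The polynomial is p(z) = ∏_{α ∈ S} (z − α), where S = {-7, -5}.
Expanding the product yields: p(z) = z^2 + 12·z + 35.
The resulting polynomial has degree 2 and real coefficients as required.

p(z) = z^2 + 12·z + 35.


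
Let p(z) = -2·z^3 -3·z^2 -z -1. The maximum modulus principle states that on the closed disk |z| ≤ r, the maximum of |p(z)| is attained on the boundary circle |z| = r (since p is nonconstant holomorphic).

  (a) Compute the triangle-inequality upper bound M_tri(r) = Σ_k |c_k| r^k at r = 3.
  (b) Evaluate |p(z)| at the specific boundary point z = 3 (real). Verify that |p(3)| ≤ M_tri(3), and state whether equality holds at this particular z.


Coefficients: c_0 = -1, c_1 = -1, c_2 = -3, c_3 = -2. Radius r = 3.
Part (a). Triangle bound: M_tri(r) = Σ_k |c_k| r^k
  = |-1|·3^0 + |-1|·3^1 + |-3|·3^2 + |-2|·3^3
  = 1 + 3 + 27 + 54 = 85.
This bounds M(r) := max_{|z|=r} |p(z)| from above; equality holds iff all terms c_k z^k can be made to align in phase at a single z on |z|=r.
Part (b). At z = 3 (real, on the circle |z| = r):
  p(3) = (-1)·3^0 + (-1)·3^1 + (-3)·3^2 + (-2)·3^3 = -85.
  |p(3)| = 85.
Since all nonzero coefficients share the same sign, |p(3)| = 85 = M_tri(3); the triangle bound is attained at z = 3, so in fact M(r) = 85.

M_tri(3) = 85; |p(3)| = 85; equality at z=3: yes.


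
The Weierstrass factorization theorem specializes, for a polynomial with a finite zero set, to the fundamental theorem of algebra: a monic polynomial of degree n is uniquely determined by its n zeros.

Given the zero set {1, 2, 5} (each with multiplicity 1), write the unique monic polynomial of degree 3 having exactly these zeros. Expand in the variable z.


The polynomial is p(z) = ∏_{α ∈ S} (z − α), where S = {1, 2, 5}.
Expanding the product yields: p(z) = z^3 -8·z^2 + 17·z -10.
The resulting polynomial has degree 3 and real coefficients as required.

p(z) = z^3 -8·z^2 + 17·z -10.


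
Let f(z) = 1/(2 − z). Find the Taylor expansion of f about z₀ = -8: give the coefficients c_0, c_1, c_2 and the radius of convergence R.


Let w = z − z₀, so z = z₀ + w.
Then 2 − z = 2 − (z₀ + w) = (2 − z₀) − w = 10 − w.
f(z) = 1/(10 − w) = (1/(10)) · 1/(1 − w/(10)) = Σ_{n≥0} w^n / (10)^(n+1).
So c_n = 1/(10)^(n+1):
  c_0 = 1/(10)^1 = 1/10.
  c_1 = 1/(10)^2 = 1/100.
  c_2 = 1/(10)^3 = 1/1000.
The series is valid for |w/d| < 1, i.e. |z − z₀| < |d|.
Radius of convergence: R = |2 − z₀| = |10| = 10 (distance from z₀ to the singularity z = 2).

c_0 = 1/10, c_1 = 1/100, c_2 = 1/1000; R = 10.


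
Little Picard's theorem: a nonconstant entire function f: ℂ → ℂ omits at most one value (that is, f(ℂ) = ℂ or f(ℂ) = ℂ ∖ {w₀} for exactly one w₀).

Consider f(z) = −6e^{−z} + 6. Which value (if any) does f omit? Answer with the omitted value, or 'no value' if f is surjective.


Little Picard bounds the complement of f(ℂ) to at most one point.
e^{−z} is never zero on ℂ, so -6·e^{−z} takes every value in ℂ ∖ {0}. Adding 6 shifts the range to ℂ ∖ {6}. Thus f omits exactly the value 6.

Omitted value: 6.


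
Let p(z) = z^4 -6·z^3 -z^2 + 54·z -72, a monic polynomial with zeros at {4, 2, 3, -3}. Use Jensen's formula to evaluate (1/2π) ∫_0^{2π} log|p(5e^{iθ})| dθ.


Zeros: -3, 2, 3, 4; r = 5.
Inside |z| < r: -3, 2, 3, 4. Outside (|z| ≥ r): ∅.
p(0) = -72, so log|p(0)| = log(72) = 4.2767.
Apply Jensen: I(r) = log|p(0)| + Σ_k log(r/|z_k|), summed over zeros inside |z| < r.
  log(r/|z_k|) for z_k = 4: log(5/4) = 0.2231
  log(r/|z_k|) for z_k = 2: log(5/2) = 0.9163
  log(r/|z_k|) for z_k = 3: log(5/3) = 0.5108
  log(r/|z_k|) for z_k = -3: log(5/3) = 0.5108
Sum over inside zeros: 2.1611.
I(r) = log|p(0)| + (inside sum) = 4.2767 + 2.1611 = 6.4378.
Closed form (all zeros inside, monic): I(r) = n·log(r) = 4·log(5) = 6.4378. ✓

I(r) ≈ 6.4378.


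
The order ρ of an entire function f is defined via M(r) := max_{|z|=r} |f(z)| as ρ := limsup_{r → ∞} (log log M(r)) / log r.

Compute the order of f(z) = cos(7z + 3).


cos(w) is a linear combination of e^{iw} and e^{−iw} (or e^w, e^{−w} in the hyperbolic case), so |cos(w)| ≤ e^{|w|}. With w = 7z + 3, |w| ≤ 7|z| + 3 = 7r + 3 on |z| = r, giving M(r) ≤ e^{7r + 3}, so ρ ≤ 1. On a suitable ray (z = it for sin/cos; z = t for sinh/cosh, t real → ∞), |cos(7z + 3)| grows like e^{7|t|}/2, so ρ ≥ 1. Hence ρ = 1.
Therefore ρ = 1.

Order ρ = 1.


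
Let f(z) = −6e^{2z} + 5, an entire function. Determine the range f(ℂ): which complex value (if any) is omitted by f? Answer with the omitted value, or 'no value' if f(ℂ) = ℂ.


Little Picard bounds the complement of f(ℂ) to at most one point.
e^{2z} is never zero on ℂ, so -6·e^{2z} takes every value in ℂ ∖ {0}. Adding 5 shifts the range to ℂ ∖ {5}. Thus f omits exactly the value 5.

Omitted value: 5.


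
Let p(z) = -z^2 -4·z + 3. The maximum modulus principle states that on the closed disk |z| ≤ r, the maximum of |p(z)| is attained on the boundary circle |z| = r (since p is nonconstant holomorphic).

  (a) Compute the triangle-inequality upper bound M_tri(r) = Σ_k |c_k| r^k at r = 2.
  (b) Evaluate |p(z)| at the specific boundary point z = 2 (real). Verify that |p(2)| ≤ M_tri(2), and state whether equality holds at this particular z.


Coefficients: c_0 = 3, c_1 = -4, c_2 = -1. Radius r = 2.
Part (a). Triangle bound: M_tri(r) = Σ_k |c_k| r^k
  = |3|·2^0 + |-4|·2^1 + |-1|·2^2
  = 3 + 8 + 4 = 15.
This bounds M(r) := max_{|z|=r} |p(z)| from above; equality holds iff all terms c_k z^k can be made to align in phase at a single z on |z|=r.
Part (b). At z = 2 (real, on the circle |z| = r):
  p(2) = (3)·2^0 + (-4)·2^1 + (-1)·2^2 = -9.
  |p(2)| = 9.
Check: |p(2)| = 9 ≤ 15 = M_tri(2). ✓ Equality does not hold at z = 2 (the coefficients have mixed signs, so the terms do not all align in phase there).

M_tri(2) = 15; |p(2)| = 9; equality at z=2: no.


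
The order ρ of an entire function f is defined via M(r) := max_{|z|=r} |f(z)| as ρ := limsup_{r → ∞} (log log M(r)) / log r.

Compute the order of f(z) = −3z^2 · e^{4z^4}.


M(r) = max_{|z|=r} |-3|·|z|^2·|e^{4z^4}| = 3·r^2 · e^{4r^4} (the factors attain their maxima compatibly on |z|=r). Then log M(r) = log 3 + 2·log r + 4r^4, dominated by the last term, so log log M(r) ~ 4·log r. The polynomial factor -3z^2 contributes only a log r term and does not affect the order. ρ = 4.
Therefore ρ = 4.

Order ρ = 4.


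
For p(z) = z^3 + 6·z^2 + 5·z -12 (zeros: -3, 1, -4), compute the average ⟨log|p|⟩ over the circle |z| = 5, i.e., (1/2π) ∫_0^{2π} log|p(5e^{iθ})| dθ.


Zeros: -4, -3, 1; r = 5.
Inside |z| < r: -4, -3, 1. Outside (|z| ≥ r): ∅.
p(0) = -12, so log|p(0)| = log(12) = 2.4849.
Apply Jensen: I(r) = log|p(0)| + Σ_k log(r/|z_k|), summed over zeros inside |z| < r.
  log(r/|z_k|) for z_k = -3: log(5/3) = 0.5108
  log(r/|z_k|) for z_k = 1: log(5/1) = 1.6094
  log(r/|z_k|) for z_k = -4: log(5/4) = 0.2231
Sum over inside zeros: 2.3434.
I(r) = log|p(0)| + (inside sum) = 2.4849 + 2.3434 = 4.8283.
Closed form (all zeros inside, monic): I(r) = n·log(r) = 3·log(5) = 4.8283. ✓

I(r) ≈ 4.8283.


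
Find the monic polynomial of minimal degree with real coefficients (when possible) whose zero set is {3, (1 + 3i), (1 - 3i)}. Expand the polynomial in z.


The polynomial is p(z) = ∏_{α ∈ S} (z − α), where S = {3, (1 + 3i), (1 - 3i)}.
Expanding the product yields: p(z) = z^3 -5·z^2 + 16·z -30.
Note conjugate pairs combine to real quadratics: (z − (1+3i))(z − (1−3i)) = z² − 2z + 10.
The resulting polynomial has degree 3 and real coefficients as required.

p(z) = z^3 -5·z^2 + 16·z -30.


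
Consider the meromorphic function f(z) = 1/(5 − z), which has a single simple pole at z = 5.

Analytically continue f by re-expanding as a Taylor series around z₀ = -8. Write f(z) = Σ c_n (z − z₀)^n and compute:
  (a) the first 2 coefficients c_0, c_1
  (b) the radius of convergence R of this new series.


Let w = z − z₀, so z = z₀ + w.
Then 5 − z = 5 − (z₀ + w) = (5 − z₀) − w = 13 − w.
f(z) = 1/(13 − w) = (1/(13)) · 1/(1 − w/(13)) = Σ_{n≥0} w^n / (13)^(n+1).
So c_n = 1/(13)^(n+1):
  c_0 = 1/(13)^1 = 1/13.
  c_1 = 1/(13)^2 = 1/169.
The series is valid for |w/d| < 1, i.e. |z − z₀| < |d|.
Radius of convergence: R = |5 − z₀| = |13| = 13 (distance from z₀ to the singularity z = 5).

c_0 = 1/13, c_1 = 1/169; R = 13.
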